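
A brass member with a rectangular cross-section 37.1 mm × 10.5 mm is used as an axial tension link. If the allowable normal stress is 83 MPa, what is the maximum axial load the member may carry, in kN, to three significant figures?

32.3 kN

A = 389.6 mm².
P_max = σ_allow · A = 83 · 389.6 = 32330 N = 32.33 kN.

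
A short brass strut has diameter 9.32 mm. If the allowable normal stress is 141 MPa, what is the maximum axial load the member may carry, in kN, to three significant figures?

A = 68.22 mm².
P_max = σ_allow · A = 141 · 68.22 = 9619 N = 9.619 kN.

9.62 kN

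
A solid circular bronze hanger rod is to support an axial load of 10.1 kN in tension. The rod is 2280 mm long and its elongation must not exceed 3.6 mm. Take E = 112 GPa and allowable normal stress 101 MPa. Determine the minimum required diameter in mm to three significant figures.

Required area A ≥ P/σ_allow = 10100/101 = 100 mm².
For a solid circular section, d ≥ √(4A/π) = 11.28 mm.
Elongation limit: A ≥ PL/(Eδ_allow) = 10100·2280/(112000·3.6) = 57.11 mm² ⇒ d ≥ 8.528 mm.
The stress limit governs.

11.3 mm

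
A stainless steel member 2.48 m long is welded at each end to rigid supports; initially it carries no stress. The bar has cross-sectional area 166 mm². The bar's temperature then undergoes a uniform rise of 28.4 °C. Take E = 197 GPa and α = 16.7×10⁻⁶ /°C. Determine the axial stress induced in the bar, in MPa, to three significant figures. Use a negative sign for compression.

-93.4 MPa

Free thermal expansion αLΔT = 16.7e-6 · 2480 · 28.4 = 1.176 mm.
The walls impose strain ε = −(1.176)/2480 = -4.7428e-04; σ = Eε = 197000 · -4.7428e-04 = -93.43 MPa.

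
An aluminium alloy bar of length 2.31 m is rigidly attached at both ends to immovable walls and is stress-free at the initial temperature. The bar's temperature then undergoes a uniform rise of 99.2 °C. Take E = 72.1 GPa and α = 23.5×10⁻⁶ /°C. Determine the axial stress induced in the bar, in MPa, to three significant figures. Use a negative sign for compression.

-168 MPa

Free thermal expansion αLΔT = 23.5e-6 · 2310 · 99.2 = 5.385 mm.
The walls impose strain ε = −(5.385)/2310 = -2.3312e-03; σ = Eε = 72100 · -2.3312e-03 = -168.1 MPa.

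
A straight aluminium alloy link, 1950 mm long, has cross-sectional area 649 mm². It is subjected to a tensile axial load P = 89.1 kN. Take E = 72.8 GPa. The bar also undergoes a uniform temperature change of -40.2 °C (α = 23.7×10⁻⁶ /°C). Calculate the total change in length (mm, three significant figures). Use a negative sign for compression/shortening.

1.82 mm

δ_mech = NL/(AE) = 89100·1950/(649·72800) = 3.677 mm.
δ_thermal = αLΔT = 23.7e-6·1950·-40.2 = -1.858 mm.
δ = δ_mech + δ_thermal = 1.82 mm.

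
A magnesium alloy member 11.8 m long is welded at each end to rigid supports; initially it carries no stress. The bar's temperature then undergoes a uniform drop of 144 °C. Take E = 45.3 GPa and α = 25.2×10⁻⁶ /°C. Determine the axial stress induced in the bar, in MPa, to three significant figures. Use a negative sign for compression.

164 MPa

Free thermal expansion αLΔT = 25.2e-6 · 11800 · -144 = -42.82 mm.
The walls impose strain ε = −(-42.82)/11800 = 3.6288e-03; σ = Eε = 45300 · 3.6288e-03 = 164.4 MPa.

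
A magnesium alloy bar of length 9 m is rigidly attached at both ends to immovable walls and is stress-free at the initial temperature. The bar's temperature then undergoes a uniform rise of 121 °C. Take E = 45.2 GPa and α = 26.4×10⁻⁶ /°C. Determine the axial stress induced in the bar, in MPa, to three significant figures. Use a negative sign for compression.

Free thermal expansion αLΔT = 26.4e-6 · 9000 · 121 = 28.75 mm.
The walls impose strain ε = −(28.75)/9000 = -3.1944e-03; σ = Eε = 45200 · -3.1944e-03 = -144.4 MPa.

-144 MPa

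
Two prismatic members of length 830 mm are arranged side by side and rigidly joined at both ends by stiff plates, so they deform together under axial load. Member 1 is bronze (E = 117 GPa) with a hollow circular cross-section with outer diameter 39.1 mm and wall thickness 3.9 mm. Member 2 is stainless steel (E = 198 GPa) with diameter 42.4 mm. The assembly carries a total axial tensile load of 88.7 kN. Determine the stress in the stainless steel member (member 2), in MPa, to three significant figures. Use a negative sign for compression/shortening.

53.2 MPa

A_1 = 431.3 mm².
A_2 = 1412 mm².
Equal strain + equilibrium ⇒ each member carries load in proportion to AE: A₁E₁ = 50460000 N, A₂E₂ = 279600000 N, ΣAE = 330000000 N.
σ₂ = P·E₂/ΣAE = 88700·198000/330000000 = 53.22 MPa.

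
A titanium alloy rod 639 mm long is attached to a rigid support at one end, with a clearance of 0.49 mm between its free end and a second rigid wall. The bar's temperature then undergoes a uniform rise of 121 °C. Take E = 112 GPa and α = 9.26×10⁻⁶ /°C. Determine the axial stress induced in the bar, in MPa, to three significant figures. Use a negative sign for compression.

-39.6 MPa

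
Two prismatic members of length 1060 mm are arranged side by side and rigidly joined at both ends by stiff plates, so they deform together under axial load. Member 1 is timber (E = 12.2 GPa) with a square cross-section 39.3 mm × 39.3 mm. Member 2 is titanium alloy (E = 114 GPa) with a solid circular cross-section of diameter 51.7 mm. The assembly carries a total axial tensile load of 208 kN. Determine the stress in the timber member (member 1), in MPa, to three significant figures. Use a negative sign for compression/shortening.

9.83 MPa

A_1 = 1544 mm².
A_2 = 2099 mm².
Equal strain + equilibrium ⇒ each member carries load in proportion to AE: A₁E₁ = 18840000 N, A₂E₂ = 239300000 N, ΣAE = 258200000 N.
σ₁ = P·E₁/ΣAE = 208000·12200/258200000 = 9.83 MPa.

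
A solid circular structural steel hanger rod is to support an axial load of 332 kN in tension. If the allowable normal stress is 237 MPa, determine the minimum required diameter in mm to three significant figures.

42.2 mm

Required area A ≥ P/σ_allow = 332000/237 = 1401 mm².
For a solid circular section, d ≥ √(4A/π) = 42.23 mm.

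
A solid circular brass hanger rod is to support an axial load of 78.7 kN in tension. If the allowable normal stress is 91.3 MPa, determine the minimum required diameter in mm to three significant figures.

Required area A ≥ P/σ_allow = 78700/91.3 = 862 mm².
For a solid circular section, d ≥ √(4A/π) = 33.13 mm.

33.1 mm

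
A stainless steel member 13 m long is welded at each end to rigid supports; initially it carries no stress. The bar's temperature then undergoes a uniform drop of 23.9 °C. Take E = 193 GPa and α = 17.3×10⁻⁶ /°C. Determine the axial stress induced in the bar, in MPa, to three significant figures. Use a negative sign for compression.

Free thermal expansion αLΔT = 17.3e-6 · 13000 · -23.9 = -5.375 mm.
The walls impose strain ε = −(-5.375)/13000 = 4.1347e-04; σ = Eε = 193000 · 4.1347e-04 = 79.8 MPa.

79.8 MPa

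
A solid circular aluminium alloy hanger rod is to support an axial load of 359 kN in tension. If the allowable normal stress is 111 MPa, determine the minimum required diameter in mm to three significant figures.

64.2 mm

Required area A ≥ P/σ_allow = 359000/111 = 3234 mm².
For a solid circular section, d ≥ √(4A/π) = 64.17 mm.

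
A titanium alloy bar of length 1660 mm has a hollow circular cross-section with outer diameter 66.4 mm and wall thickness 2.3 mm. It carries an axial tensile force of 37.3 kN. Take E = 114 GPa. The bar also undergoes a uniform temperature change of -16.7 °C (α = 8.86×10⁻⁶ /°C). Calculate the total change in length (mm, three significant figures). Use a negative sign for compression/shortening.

0.927 mm

A = 463.2 mm².
δ_mech = NL/(AE) = 37300·1660/(463.2·114000) = 1.173 mm.
δ_thermal = αLΔT = 8.86e-6·1660·-16.7 = -0.2456 mm.
δ = δ_mech + δ_thermal = 0.9271 mm.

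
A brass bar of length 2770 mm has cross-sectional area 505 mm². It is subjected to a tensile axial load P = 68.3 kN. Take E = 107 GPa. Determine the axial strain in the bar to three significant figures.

σ = N/A = 135.2 MPa; ε = σ/E = 135.2/107000 = 1.264e-03.

0.00126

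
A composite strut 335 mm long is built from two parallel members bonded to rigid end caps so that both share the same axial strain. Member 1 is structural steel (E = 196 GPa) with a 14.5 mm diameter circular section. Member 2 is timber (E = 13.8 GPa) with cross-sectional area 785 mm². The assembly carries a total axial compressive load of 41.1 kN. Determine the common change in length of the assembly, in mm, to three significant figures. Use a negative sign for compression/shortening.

A_1 = 165.1 mm².
Equal strain + equilibrium ⇒ each member carries load in proportion to AE: A₁E₁ = 32370000 N, A₂E₂ = 10830000 N, ΣAE = 43200000 N.
δ = PL/ΣAE = -41100·335/43200000 = -0.3187 mm.

-0.319 mm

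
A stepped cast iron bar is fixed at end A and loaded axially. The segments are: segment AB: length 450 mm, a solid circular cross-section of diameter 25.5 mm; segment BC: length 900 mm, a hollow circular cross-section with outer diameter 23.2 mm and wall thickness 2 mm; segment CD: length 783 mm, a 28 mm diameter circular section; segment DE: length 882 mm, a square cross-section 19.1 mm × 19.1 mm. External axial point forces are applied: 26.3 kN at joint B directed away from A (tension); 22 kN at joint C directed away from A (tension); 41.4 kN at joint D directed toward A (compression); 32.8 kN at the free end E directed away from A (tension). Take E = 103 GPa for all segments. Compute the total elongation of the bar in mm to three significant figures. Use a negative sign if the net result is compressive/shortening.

Internal axial forces (sectioning from the free end, tension +): N_DE = 32.8 kN, N_CD = -8.6 kN, N_BC = 13.4 kN, N_AB = 39.7 kN.
A_AB = 510.7 mm².
A_BC = 133.2 mm².
A_CD = 615.8 mm².
A_DE = 364.8 mm².
δ_AB = 39700·450/(510.7·103000) = 0.3396 mm
δ_BC = 13400·900/(133.2·103000) = 0.879 mm
δ_CD = -8600·783/(615.8·103000) = -0.1062 mm
δ_DE = 32800·882/(364.8·103000) = 0.7699 mm
δ = Σδ_i = 1.882 mm.

1.88 mm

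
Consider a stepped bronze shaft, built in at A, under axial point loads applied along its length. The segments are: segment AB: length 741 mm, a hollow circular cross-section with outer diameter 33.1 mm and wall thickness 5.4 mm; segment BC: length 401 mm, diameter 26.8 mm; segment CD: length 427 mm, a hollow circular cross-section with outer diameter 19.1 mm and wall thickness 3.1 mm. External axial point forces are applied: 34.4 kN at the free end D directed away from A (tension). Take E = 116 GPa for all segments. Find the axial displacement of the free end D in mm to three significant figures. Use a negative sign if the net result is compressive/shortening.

1.49 mm

Internal axial forces (sectioning from the free end, tension +): N_CD = 34.4 kN, N_BC = 34.4 kN, N_AB = 34.4 kN.
A_AB = 469.9 mm².
A_BC = 564.1 mm².
A_CD = 155.8 mm².
δ_AB = 34400·741/(469.9·116000) = 0.4676 mm
δ_BC = 34400·401/(564.1·116000) = 0.2108 mm
δ_CD = 34400·427/(155.8·116000) = 0.8126 mm
δ = Σδ_i = 1.491 mm.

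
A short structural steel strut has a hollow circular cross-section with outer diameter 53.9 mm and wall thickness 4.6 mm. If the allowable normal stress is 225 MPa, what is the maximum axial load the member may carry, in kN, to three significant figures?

160 kN

A = 712.5 mm².
P_max = σ_allow · A = 225 · 712.5 = 160300 N = 160.3 kN.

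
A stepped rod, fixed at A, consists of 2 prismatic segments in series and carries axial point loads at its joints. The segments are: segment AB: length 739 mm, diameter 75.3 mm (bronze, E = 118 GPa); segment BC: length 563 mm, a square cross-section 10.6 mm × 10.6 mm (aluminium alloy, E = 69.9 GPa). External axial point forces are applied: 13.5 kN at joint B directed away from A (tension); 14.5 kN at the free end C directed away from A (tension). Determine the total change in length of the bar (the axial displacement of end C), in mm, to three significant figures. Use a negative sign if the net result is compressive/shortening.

Internal axial forces (sectioning from the free end, tension +): N_BC = 14.5 kN, N_AB = 28 kN.
A_AB = 4453 mm².
A_BC = 112.4 mm².
δ_AB = 28000·739/(4453·118000) = 0.03938 mm
δ_BC = 14500·563/(112.4·69900) = 1.039 mm
δ = Σδ_i = 1.079 mm.

1.08 mm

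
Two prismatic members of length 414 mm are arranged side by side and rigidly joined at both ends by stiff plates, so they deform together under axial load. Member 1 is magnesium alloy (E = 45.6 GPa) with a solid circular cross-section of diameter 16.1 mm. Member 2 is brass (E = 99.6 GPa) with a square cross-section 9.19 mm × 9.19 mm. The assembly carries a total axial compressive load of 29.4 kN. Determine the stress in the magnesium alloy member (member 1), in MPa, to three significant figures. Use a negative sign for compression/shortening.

A_1 = 203.6 mm².
A_2 = 84.46 mm².
Equal strain + equilibrium ⇒ each member carries load in proportion to AE: A₁E₁ = 9283000 N, A₂E₂ = 8412000 N, ΣAE = 17700000 N.
σ₁ = P·E₁/ΣAE = -29400·45600/17700000 = -75.76 MPa.

-75.8 MPa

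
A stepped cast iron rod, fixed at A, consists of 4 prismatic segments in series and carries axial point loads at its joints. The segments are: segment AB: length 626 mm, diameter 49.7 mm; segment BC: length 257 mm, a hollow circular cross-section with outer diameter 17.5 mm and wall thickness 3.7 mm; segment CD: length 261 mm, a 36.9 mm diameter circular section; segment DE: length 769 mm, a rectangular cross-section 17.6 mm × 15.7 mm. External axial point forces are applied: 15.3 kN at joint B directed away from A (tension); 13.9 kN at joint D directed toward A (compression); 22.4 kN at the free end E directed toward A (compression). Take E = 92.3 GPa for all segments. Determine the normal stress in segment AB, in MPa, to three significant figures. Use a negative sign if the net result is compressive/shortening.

-10.8 MPa

Internal axial forces (sectioning from the free end, tension +): N_DE = -22.4 kN, N_CD = -36.3 kN, N_BC = -36.3 kN, N_AB = -21 kN.
A_AB = 1940 mm².
σ_AB = N_AB/A_AB = -21000/1940 = -10.82 MPa.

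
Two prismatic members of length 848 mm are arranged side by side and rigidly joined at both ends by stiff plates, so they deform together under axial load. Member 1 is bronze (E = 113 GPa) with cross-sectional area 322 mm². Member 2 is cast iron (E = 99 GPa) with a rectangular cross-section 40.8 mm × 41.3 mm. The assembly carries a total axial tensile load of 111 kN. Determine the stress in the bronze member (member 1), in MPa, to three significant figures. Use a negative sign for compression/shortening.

61.7 MPa

A_2 = 1685 mm².
Equal strain + equilibrium ⇒ each member carries load in proportion to AE: A₁E₁ = 36390000 N, A₂E₂ = 166800000 N, ΣAE = 203200000 N.
σ₁ = P·E₁/ΣAE = 111000·113000/203200000 = 61.73 MPa.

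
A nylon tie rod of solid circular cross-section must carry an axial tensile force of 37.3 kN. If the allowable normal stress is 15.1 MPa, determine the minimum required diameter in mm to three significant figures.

56.1 mm

Required area A ≥ P/σ_allow = 37300/15.1 = 2470 mm².
For a solid circular section, d ≥ √(4A/π) = 56.08 mm.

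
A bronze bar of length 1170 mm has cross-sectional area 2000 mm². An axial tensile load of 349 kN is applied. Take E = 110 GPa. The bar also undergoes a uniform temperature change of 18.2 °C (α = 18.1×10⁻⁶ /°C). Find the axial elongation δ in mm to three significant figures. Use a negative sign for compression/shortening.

2.24 mm

δ_mech = NL/(AE) = 349000·1170/(2000·110000) = 1.856 mm.
δ_thermal = αLΔT = 18.1e-6·1170·18.2 = 0.3854 mm.
δ = δ_mech + δ_thermal = 2.241 mm.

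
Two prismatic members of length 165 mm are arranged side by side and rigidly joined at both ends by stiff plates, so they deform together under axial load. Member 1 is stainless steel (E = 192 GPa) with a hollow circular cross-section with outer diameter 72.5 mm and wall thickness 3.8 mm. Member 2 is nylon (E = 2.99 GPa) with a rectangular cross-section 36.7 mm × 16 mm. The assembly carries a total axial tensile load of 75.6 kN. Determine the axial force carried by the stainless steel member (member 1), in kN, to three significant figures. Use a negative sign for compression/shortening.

74.8 kN

A_1 = 820.1 mm².
A_2 = 587.2 mm².
Equal strain + equilibrium ⇒ each member carries load in proportion to AE: A₁E₁ = 157500000 N, A₂E₂ = 1756000 N, ΣAE = 159200000 N.
F₁ = P·A₁E₁/ΣAE = 75600·157500000/159200000 = 74770 N.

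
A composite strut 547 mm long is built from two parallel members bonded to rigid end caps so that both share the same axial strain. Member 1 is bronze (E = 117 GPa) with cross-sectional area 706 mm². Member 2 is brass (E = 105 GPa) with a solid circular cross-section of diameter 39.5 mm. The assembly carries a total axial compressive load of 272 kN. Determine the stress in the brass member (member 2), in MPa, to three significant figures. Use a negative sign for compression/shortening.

A_2 = 1225 mm².
Equal strain + equilibrium ⇒ each member carries load in proportion to AE: A₁E₁ = 82600000 N, A₂E₂ = 128700000 N, ΣAE = 211300000 N.
σ₂ = P·E₂/ΣAE = -272000·105000/211300000 = -135.2 MPa.

-135 MPa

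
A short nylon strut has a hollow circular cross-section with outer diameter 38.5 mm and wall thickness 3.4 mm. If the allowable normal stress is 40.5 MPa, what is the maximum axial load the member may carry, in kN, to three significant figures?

15.2 kN

A = 374.9 mm².
P_max = σ_allow · A = 40.5 · 374.9 = 15180 N = 15.18 kN.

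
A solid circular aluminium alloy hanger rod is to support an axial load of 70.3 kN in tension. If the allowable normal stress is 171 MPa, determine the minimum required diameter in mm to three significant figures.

22.9 mm

Required area A ≥ P/σ_allow = 70300/171 = 411.1 mm².
For a solid circular section, d ≥ √(4A/π) = 22.88 mm.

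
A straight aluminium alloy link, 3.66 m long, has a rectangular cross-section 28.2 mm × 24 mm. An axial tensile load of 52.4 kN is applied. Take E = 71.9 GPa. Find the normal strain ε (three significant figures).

0.00108

A = 676.8 mm².
σ = N/A = 77.42 MPa; ε = σ/E = 77.42/71900 = 1.077e-03.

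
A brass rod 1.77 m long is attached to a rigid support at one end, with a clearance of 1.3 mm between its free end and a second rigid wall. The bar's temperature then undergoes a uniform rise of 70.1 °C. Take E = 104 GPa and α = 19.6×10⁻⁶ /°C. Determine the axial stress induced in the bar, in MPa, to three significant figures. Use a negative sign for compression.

-66.5 MPa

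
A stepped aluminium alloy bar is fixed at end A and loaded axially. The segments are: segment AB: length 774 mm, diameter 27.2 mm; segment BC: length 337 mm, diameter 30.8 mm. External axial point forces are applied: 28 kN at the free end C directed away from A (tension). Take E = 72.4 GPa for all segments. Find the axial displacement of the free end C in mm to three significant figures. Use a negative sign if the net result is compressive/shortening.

Internal axial forces (sectioning from the free end, tension +): N_BC = 28 kN, N_AB = 28 kN.
A_AB = 581.1 mm².
A_BC = 745.1 mm².
δ_AB = 28000·774/(581.1·72400) = 0.5151 mm
δ_BC = 28000·337/(745.1·72400) = 0.1749 mm
δ = Σδ_i = 0.6901 mm.

0.690 mm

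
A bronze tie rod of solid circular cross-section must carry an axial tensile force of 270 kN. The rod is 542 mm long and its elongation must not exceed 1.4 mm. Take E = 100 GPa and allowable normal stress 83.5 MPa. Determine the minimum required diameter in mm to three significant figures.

Required area A ≥ P/σ_allow = 270000/83.5 = 3234 mm².
For a solid circular section, d ≥ √(4A/π) = 64.16 mm.
Elongation limit: A ≥ PL/(Eδ_allow) = 270000·542/(100000·1.4) = 1045 mm² ⇒ d ≥ 36.48 mm.
The stress limit governs.

64.2 mm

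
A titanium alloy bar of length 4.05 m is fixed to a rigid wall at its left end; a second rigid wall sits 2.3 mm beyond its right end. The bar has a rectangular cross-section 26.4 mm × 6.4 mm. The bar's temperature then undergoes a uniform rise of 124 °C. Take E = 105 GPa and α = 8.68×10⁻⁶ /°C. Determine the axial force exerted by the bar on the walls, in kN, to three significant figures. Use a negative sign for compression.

-9.02 kN

Free thermal expansion αLΔT = 8.68e-6 · 4050 · 124 = 4.359 mm.
The walls engage after the gap closes; constrained expansion = 4.359 − 2.3 = 2.059 mm.
The walls impose strain ε = −(2.059)/4050 = -5.0842e-04; σ = Eε = 105000 · -5.0842e-04 = -53.38 MPa.
Wall reaction R = σ·A = -53.38·169 = -9020 N = -9.02 kN.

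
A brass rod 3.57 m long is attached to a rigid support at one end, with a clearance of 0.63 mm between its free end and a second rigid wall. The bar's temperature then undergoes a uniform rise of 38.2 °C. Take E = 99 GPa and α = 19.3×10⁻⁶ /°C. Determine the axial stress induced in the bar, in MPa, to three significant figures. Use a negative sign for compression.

-55.5 MPa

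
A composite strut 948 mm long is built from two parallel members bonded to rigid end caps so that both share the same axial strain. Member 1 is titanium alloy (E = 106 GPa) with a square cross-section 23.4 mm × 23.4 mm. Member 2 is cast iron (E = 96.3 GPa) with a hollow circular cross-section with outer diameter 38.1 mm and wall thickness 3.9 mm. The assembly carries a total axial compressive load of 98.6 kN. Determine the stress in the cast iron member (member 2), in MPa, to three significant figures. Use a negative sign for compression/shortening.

A_1 = 547.6 mm².
A_2 = 419 mm².
Equal strain + equilibrium ⇒ each member carries load in proportion to AE: A₁E₁ = 58040000 N, A₂E₂ = 40350000 N, ΣAE = 98390000 N.
σ₂ = P·E₂/ΣAE = -98600·96300/98390000 = -96.5 MPa.

-96.5 MPa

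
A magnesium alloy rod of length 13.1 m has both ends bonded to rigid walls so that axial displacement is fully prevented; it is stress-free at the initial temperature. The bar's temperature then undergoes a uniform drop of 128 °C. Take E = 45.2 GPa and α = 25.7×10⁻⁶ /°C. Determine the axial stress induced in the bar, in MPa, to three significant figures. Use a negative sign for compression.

Free thermal expansion αLΔT = 25.7e-6 · 13100 · -128 = -43.09 mm.
The walls impose strain ε = −(-43.09)/13100 = 3.2896e-03; σ = Eε = 45200 · 3.2896e-03 = 148.7 MPa.

149 MPa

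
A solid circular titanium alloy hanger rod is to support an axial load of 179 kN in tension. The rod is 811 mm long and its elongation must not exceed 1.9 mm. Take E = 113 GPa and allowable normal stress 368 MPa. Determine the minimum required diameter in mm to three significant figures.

29.3 mm

Required area A ≥ P/σ_allow = 179000/368 = 486.4 mm².
For a solid circular section, d ≥ √(4A/π) = 24.89 mm.
Elongation limit: A ≥ PL/(Eδ_allow) = 179000·811/(113000·1.9) = 676.1 mm² ⇒ d ≥ 29.34 mm.
The elongation limit governs.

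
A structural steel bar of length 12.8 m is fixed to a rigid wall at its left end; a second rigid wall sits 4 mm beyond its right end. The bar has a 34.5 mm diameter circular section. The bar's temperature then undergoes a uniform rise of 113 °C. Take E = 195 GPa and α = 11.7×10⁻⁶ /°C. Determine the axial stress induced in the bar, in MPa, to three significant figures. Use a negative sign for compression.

-197 MPa

Free thermal expansion αLΔT = 11.7e-6 · 12800 · 113 = 16.92 mm.
The walls engage after the gap closes; constrained expansion = 16.92 − 4 = 12.92 mm.
The walls impose strain ε = −(12.92)/12800 = -1.0096e-03; σ = Eε = 195000 · -1.0096e-03 = -196.9 MPa.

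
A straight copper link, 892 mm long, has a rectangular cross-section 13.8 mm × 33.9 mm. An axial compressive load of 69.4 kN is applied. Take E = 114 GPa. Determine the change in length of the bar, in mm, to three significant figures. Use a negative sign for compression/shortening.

A = 467.8 mm².
δ_mech = NL/(AE) = -69400·892/(467.8·114000) = -1.161 mm.

-1.16 mm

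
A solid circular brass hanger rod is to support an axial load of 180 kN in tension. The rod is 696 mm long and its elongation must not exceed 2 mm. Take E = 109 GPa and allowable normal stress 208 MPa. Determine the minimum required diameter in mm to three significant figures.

33.2 mm

Required area A ≥ P/σ_allow = 180000/208 = 865.4 mm².
For a solid circular section, d ≥ √(4A/π) = 33.19 mm.
Elongation limit: A ≥ PL/(Eδ_allow) = 180000·696/(109000·2) = 574.7 mm² ⇒ d ≥ 27.05 mm.
The stress limit governs.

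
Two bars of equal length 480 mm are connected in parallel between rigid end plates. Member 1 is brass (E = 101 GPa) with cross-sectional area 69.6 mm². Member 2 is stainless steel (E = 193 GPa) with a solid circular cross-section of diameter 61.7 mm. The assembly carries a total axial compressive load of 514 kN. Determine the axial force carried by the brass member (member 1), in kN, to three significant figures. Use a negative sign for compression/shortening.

A_2 = 2990 mm².
Equal strain + equilibrium ⇒ each member carries load in proportion to AE: A₁E₁ = 7030000 N, A₂E₂ = 577100000 N, ΣAE = 584100000 N.
F₁ = P·A₁E₁/ΣAE = -514000·7030000/584100000 = -6186 N.

-6.19 kN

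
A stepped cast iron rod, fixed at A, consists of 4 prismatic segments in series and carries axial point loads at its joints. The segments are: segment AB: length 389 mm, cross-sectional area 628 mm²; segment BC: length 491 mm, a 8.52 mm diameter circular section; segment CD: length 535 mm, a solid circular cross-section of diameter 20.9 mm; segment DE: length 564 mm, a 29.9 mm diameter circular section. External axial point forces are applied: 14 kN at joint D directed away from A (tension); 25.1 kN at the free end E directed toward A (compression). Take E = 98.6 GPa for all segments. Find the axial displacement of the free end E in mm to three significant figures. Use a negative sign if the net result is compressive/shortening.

-1.42 mm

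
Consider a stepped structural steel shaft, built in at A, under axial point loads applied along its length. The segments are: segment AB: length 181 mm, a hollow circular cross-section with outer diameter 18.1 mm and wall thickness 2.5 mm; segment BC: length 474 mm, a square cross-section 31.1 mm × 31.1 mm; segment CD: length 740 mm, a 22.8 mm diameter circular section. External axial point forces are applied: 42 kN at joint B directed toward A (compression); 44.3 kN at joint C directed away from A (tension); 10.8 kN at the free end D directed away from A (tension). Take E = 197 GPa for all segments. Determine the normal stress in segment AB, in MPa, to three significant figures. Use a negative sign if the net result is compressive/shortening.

Internal axial forces (sectioning from the free end, tension +): N_CD = 10.8 kN, N_BC = 55.1 kN, N_AB = 13.1 kN.
A_AB = 122.5 mm².
σ_AB = N_AB/A_AB = 13100/122.5 = 106.9 MPa.

107 MPa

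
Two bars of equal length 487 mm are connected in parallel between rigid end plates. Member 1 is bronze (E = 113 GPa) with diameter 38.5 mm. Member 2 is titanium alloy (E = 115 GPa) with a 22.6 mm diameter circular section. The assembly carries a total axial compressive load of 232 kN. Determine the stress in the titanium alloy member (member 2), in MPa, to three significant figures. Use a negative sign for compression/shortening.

-150 MPa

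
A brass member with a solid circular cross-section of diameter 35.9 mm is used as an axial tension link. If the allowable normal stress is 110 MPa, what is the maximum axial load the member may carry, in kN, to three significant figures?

A = 1012 mm².
P_max = σ_allow · A = 110 · 1012 = 111300 N = 111.3 kN.

111 kN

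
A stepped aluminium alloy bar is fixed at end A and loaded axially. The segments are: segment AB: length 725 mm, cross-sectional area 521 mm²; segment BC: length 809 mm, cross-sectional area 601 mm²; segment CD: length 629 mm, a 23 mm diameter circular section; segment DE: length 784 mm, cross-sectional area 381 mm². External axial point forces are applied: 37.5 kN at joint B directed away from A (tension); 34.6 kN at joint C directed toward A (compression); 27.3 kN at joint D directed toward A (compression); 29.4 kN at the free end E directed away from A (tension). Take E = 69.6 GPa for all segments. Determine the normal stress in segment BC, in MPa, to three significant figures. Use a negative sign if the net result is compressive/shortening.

-54.1 MPa

Internal axial forces (sectioning from the free end, tension +): N_DE = 29.4 kN, N_CD = 2.1 kN, N_BC = -32.5 kN, N_AB = 5 kN.
σ_BC = N_BC/A_BC = -32500/601 = -54.08 MPa.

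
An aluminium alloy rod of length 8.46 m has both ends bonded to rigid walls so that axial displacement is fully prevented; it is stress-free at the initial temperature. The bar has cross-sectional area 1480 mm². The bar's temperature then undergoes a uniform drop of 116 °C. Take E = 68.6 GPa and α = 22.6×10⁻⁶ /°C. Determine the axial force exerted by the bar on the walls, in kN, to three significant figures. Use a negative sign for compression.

266 kN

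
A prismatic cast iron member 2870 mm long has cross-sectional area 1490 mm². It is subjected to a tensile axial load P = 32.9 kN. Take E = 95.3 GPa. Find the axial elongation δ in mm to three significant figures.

0.665 mm

δ_mech = NL/(AE) = 32900·2870/(1490·95300) = 0.665 mm.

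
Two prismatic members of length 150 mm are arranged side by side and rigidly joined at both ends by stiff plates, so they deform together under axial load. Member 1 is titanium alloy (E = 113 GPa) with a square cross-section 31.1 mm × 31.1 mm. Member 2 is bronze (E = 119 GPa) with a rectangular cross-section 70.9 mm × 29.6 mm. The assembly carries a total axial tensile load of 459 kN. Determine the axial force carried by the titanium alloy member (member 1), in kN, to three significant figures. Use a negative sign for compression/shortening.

140 kN

A_1 = 967.2 mm².
A_2 = 2099 mm².
Equal strain + equilibrium ⇒ each member carries load in proportion to AE: A₁E₁ = 109300000 N, A₂E₂ = 249700000 N, ΣAE = 359000000 N.
F₁ = P·A₁E₁/ΣAE = 459000·109300000/359000000 = 139700 N.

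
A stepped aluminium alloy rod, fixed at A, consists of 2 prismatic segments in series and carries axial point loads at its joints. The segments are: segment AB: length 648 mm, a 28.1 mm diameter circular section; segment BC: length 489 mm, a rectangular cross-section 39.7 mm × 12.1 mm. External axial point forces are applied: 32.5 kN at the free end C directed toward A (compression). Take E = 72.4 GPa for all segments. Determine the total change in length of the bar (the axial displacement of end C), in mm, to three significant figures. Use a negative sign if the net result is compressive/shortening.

-0.926 mm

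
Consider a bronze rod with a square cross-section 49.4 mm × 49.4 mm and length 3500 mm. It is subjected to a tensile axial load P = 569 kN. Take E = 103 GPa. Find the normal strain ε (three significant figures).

A = 2440 mm².
σ = N/A = 233.2 MPa; ε = σ/E = 233.2/103000 = 2.264e-03.

0.00226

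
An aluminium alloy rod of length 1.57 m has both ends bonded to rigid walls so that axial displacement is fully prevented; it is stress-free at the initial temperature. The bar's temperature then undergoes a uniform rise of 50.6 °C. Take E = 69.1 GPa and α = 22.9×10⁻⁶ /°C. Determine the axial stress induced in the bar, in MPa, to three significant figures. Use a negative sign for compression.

-80.1 MPa

Free thermal expansion αLΔT = 22.9e-6 · 1570 · 50.6 = 1.819 mm.
The walls impose strain ε = −(1.819)/1570 = -1.1587e-03; σ = Eε = 69100 · -1.1587e-03 = -80.07 MPa.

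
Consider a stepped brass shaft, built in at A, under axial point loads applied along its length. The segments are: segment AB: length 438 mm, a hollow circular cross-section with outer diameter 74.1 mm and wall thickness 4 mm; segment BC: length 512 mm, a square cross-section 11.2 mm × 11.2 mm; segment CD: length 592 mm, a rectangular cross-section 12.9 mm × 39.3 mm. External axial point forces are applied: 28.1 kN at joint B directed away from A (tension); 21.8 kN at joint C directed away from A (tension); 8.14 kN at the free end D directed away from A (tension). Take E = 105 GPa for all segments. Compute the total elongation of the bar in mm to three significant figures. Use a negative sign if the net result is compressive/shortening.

1.53 mm

Internal axial forces (sectioning from the free end, tension +): N_CD = 8.14 kN, N_BC = 29.94 kN, N_AB = 58.04 kN.
A_AB = 880.9 mm².
A_BC = 125.4 mm².
A_CD = 507 mm².
δ_AB = 58040·438/(880.9·105000) = 0.2748 mm
δ_BC = 29940·512/(125.4·105000) = 1.164 mm
δ_CD = 8140·592/(507·105000) = 0.09053 mm
δ = Σδ_i = 1.529 mm.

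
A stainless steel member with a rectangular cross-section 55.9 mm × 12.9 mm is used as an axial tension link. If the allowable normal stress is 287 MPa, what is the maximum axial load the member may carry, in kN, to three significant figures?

207 kN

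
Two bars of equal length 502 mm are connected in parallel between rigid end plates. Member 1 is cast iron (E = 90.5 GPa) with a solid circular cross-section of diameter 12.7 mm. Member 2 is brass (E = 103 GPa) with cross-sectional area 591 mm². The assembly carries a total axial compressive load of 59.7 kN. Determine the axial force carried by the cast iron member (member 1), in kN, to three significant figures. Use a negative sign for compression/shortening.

A_1 = 126.7 mm².
Equal strain + equilibrium ⇒ each member carries load in proportion to AE: A₁E₁ = 11460000 N, A₂E₂ = 60870000 N, ΣAE = 72340000 N.
F₁ = P·A₁E₁/ΣAE = -59700·11460000/72340000 = -9461 N.

-9.46 kN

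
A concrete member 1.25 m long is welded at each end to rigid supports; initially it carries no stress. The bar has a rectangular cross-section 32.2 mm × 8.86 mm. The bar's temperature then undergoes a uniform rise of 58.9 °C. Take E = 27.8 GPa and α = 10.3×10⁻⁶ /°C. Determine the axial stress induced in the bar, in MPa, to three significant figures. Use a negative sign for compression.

Free thermal expansion αLΔT = 10.3e-6 · 1250 · 58.9 = 0.7583 mm.
The walls impose strain ε = −(0.7583)/1250 = -6.0667e-04; σ = Eε = 27800 · -6.0667e-04 = -16.87 MPa.

-16.9 MPa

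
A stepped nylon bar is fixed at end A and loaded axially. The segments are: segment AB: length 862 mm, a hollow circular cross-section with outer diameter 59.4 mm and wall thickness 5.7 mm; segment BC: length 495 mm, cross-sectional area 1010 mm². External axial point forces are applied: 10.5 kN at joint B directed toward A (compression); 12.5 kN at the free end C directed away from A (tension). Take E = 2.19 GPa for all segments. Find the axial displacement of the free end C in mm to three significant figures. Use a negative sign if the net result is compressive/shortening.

3.62 mm

Internal axial forces (sectioning from the free end, tension +): N_BC = 12.5 kN, N_AB = 2 kN.
A_AB = 961.6 mm².
δ_AB = 2000·862/(961.6·2190) = 0.8186 mm
δ_BC = 12500·495/(1010·2190) = 2.797 mm
δ = Σδ_i = 3.616 mm.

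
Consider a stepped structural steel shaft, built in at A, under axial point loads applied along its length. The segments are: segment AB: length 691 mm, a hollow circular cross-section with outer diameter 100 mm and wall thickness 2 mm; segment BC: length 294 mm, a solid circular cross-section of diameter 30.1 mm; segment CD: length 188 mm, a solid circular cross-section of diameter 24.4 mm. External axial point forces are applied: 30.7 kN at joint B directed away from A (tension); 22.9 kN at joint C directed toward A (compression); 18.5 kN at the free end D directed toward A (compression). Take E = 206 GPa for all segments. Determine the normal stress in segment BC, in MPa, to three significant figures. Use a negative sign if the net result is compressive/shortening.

-58.2 MPa

Internal axial forces (sectioning from the free end, tension +): N_CD = -18.5 kN, N_BC = -41.4 kN, N_AB = -10.7 kN.
A_BC = 711.6 mm².
σ_BC = N_BC/A_BC = -41400/711.6 = -58.18 MPa.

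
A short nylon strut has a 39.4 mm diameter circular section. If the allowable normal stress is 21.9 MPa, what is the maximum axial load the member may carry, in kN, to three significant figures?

26.7 kN

A = 1219 mm².
P_max = σ_allow · A = 21.9 · 1219 = 26700 N = 26.7 kN.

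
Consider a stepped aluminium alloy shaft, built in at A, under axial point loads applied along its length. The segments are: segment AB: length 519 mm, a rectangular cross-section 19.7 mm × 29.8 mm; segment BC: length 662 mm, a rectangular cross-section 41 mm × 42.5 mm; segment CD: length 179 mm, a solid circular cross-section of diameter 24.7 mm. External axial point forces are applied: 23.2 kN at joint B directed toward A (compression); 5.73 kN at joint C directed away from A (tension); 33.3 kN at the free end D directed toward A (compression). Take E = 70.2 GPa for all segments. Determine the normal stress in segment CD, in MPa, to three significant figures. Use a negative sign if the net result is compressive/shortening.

-69.5 MPa

Internal axial forces (sectioning from the free end, tension +): N_CD = -33.3 kN, N_BC = -27.57 kN, N_AB = -50.77 kN.
A_CD = 479.2 mm².
σ_CD = N_CD/A_CD = -33300/479.2 = -69.5 MPa.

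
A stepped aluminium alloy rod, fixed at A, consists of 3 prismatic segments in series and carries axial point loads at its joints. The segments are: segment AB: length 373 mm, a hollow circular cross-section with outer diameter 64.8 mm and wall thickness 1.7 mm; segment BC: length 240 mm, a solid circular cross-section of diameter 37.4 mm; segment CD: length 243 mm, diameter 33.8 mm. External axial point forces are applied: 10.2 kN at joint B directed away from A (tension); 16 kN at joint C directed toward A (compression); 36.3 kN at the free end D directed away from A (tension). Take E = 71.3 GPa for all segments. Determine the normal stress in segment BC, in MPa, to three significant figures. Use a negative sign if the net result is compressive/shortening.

Internal axial forces (sectioning from the free end, tension +): N_CD = 36.3 kN, N_BC = 20.3 kN, N_AB = 30.5 kN.
A_BC = 1099 mm².
σ_BC = N_BC/A_BC = 20300/1099 = 18.48 MPa.

18.5 MPa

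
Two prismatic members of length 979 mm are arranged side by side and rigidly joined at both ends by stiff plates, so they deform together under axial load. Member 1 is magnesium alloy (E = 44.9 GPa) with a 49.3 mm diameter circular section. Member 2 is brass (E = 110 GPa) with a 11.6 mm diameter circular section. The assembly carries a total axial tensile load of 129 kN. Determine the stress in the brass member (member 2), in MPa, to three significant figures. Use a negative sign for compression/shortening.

146 MPa

A_1 = 1909 mm².
A_2 = 105.7 mm².
Equal strain + equilibrium ⇒ each member carries load in proportion to AE: A₁E₁ = 85710000 N, A₂E₂ = 11630000 N, ΣAE = 97330000 N.
σ₂ = P·E₂/ΣAE = 129000·110000/97330000 = 145.8 MPa.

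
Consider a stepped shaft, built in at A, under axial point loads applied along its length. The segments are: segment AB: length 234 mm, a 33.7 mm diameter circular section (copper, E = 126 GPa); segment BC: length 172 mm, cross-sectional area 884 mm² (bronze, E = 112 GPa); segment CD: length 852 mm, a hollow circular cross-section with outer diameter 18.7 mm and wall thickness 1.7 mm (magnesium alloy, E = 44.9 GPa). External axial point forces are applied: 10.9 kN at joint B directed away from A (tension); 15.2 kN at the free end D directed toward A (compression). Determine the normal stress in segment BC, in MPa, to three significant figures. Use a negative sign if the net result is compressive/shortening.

-17.2 MPa

Internal axial forces (sectioning from the free end, tension +): N_CD = -15.2 kN, N_BC = -15.2 kN, N_AB = -4.3 kN.
σ_BC = N_BC/A_BC = -15200/884 = -17.19 MPa.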